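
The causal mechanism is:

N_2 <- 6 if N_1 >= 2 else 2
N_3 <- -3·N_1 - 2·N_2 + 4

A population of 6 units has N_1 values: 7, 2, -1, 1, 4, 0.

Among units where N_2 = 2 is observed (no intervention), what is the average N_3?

Conditioning on N_2=2 selects the 3 unit(s) with N_1 ∈ {-1, 1, 0}. Their N_3 values: 3, -3, 0. Mean = 0.

0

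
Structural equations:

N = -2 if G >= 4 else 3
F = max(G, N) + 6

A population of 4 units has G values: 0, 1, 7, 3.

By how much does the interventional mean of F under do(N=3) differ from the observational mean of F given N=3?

Under do(N=3), N's equation is replaced by N=3 for every unit. Per-unit F: 9, 9, 13, 9. Mean = 10.
E[F|N=3] averages over only the 3 units with N=3 (G = 0, 1, 3): F = 9, 9, 9, mean 9.
Difference = 10 − 9 = 1.

1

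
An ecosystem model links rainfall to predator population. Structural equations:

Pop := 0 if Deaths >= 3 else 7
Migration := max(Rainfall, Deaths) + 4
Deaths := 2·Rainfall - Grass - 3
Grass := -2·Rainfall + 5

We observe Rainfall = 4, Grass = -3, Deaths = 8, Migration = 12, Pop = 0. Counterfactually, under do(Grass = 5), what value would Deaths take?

0

The intervention breaks the incoming arrows to Grass: Grass := -2·Rainfall + 5 no longer applies, and Grass = 5.
Deaths = 2·Rainfall - Grass - 3  [with Rainfall=4, Grass=5]  = 0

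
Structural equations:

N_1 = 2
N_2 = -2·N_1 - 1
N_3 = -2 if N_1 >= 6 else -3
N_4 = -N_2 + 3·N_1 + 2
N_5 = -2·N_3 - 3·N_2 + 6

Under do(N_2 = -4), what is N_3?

-3

The intervention breaks the incoming arrows to N_2: N_2 = -2·N_1 - 1 no longer applies, and N_2 = -4.
Since N_3 is not a descendant of the intervened variable, it is unaffected.
N_3 = -2 if N_1 >= 6 else -3  [with N_1=2]  = -3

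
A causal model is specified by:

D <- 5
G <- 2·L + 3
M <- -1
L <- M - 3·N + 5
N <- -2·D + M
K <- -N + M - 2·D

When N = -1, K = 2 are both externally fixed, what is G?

Setting N = -1, K = 2 by intervention discards those variables' equations.
L = M - 3·N + 5  [with M=-1, N=-1]  = 7
G = 2·L + 3  [with L=7]  = 17

17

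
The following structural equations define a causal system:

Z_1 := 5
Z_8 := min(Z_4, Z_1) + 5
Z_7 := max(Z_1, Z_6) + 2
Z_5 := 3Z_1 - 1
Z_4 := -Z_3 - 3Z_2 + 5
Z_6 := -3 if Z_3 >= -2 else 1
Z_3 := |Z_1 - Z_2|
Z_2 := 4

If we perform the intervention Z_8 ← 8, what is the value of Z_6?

-3

The intervention breaks the incoming arrows to Z_8: Z_8 := min(Z_4, Z_1) + 5 no longer applies, and Z_8 = 8.
Z_6 is not downstream of the intervention, so its value is determined by the original equations.
Z_3 = |Z_1 - Z_2|  [with Z_1=5, Z_2=4]  = 1
Z_6 = -3 if Z_3 >= -2 else 1  [with Z_3=1]  = -3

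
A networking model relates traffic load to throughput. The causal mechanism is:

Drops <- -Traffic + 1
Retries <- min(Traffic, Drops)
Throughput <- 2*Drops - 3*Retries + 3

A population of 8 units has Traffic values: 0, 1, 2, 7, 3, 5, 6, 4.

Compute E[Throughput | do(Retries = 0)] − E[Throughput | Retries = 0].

do(Retries=0) breaks Retries's dependence on Traffic. With Retries=0 fixed, Throughput across the units is 5, 3, 1, -9, -1, -5, -7, -3, mean -2.
Observing Retries=0 restricts to units where Retries's equation naturally yields 0: Traffic ∈ {0, 1}. In that subpopulation Throughput = 5, 3, mean 4.
Difference = -2 − 4 = -6.

-6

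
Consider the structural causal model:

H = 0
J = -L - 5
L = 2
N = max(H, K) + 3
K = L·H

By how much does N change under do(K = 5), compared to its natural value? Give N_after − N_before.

5

do(K=5) replaces the equation K = L·H with the constant K = 5.
N = max(H, K) + 3  [with H=0, K=5]  = 8
Without intervention: K = L·H  [with L=2, H=0]  = 0; N = max(H, K) + 3  [with H=0, K=0]  = 3.
Change = 8 − 3 = 5.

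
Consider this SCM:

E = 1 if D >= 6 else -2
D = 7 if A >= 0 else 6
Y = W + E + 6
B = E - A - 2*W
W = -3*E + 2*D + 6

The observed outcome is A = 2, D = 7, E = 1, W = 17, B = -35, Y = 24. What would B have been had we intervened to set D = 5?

-48

do(D=5) replaces the equation D = 7 if A >= 0 else 6 with the constant D = 5.
E = 1 if D >= 6 else -2  [with D=5]  = -2
W = -3*E + 2*D + 6  [with E=-2, D=5]  = 22
B = E - A - 2*W  [with E=-2, A=2, W=22]  = -48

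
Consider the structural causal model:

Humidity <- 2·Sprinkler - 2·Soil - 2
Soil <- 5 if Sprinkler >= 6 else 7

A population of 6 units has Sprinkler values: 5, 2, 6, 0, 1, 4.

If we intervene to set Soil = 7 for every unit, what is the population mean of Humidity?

-10

do(Soil=7) breaks Soil's dependence on Sprinkler. With Soil=7 fixed, Humidity across the units is -6, -12, -4, -16, -14, -8, mean -10.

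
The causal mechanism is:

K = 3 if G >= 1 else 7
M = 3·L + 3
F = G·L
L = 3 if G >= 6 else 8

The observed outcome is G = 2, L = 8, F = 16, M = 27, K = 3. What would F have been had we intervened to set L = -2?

-4

The intervention breaks the incoming arrows to L: L = 3 if G >= 6 else 8 no longer applies, and L = -2.
F = G·L  [with G=2, L=-2]  = -4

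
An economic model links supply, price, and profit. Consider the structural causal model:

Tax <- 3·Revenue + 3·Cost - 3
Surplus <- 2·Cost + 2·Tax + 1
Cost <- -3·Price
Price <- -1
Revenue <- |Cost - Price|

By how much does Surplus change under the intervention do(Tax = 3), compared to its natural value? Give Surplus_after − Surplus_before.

Intervening sets Tax = 3 and removes its equation (Tax <- 3·Revenue + 3·Cost - 3).
Cost = -3·Price  [with Price=-1]  = 3
Surplus = 2·Cost + 2·Tax + 1  [with Cost=3, Tax=3]  = 13
Without intervention: Cost = -3·Price  [with Price=-1]  = 3; Revenue = |Cost - Price|  [with Cost=3, Price=-1]  = 4; Tax = 3·Revenue + 3·Cost - 3  [with Revenue=4, Cost=3]  = 18; Surplus = 2·Cost + 2·Tax + 1  [with Cost=3, Tax=18]  = 43.
Change = 13 − 43 = -30.

-30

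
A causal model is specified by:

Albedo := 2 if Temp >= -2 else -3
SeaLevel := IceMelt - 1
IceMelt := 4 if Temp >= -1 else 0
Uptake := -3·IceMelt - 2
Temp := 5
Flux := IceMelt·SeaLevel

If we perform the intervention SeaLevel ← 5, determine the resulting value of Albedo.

Under do(SeaLevel=5), the mechanism SeaLevel := IceMelt - 1 is discarded; SeaLevel is fixed at 5.
Since Albedo is not a descendant of the intervened variable, it is unaffected.
Albedo = 2 if Temp >= -2 else -3  [with Temp=5]  = 2

2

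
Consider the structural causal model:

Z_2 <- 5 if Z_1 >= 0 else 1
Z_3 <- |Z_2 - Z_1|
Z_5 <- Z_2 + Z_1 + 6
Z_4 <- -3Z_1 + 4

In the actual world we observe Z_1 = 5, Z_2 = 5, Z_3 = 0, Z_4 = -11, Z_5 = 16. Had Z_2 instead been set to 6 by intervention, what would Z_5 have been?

do(Z_2=6) replaces the equation Z_2 <- 5 if Z_1 >= 0 else 1 with the constant Z_2 = 6.
Z_5 = Z_2 + Z_1 + 6  [with Z_2=6, Z_1=5]  = 17

17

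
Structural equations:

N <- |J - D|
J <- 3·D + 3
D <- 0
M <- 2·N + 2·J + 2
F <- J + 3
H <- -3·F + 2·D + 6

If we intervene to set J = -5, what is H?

Under do(J=-5), the mechanism J <- 3·D + 3 is discarded; J is fixed at -5.
F = J + 3  [with J=-5]  = -2
H = -3·F + 2·D + 6  [with F=-2, D=0]  = 12

12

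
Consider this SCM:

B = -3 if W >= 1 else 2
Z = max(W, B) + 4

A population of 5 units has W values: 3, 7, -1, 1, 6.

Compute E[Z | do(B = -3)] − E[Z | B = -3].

The intervention sets B=-3 in all 5 units regardless of W. Recomputing Z per unit gives 7, 11, 3, 5, 10; average 7.2.
E[Z|B=-3] averages over only the 4 units with B=-3 (W = 3, 7, 1, 6): Z = 7, 11, 5, 10, mean 8.25.
Difference = 7.2 − 8.25 = -1.05.

-1.05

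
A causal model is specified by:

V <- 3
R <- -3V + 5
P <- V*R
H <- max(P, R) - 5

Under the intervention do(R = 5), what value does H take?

Under do(R=5), the mechanism R <- -3V + 5 is discarded; R is fixed at 5.
P = V*R  [with V=3, R=5]  = 15
H = max(P, R) - 5  [with P=15, R=5]  = 10

10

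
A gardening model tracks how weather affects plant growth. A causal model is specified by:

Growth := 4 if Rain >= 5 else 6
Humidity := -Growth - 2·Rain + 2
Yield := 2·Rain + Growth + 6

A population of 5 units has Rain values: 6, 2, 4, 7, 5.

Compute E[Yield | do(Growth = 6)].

Every unit gets Growth=6 under the intervention. Yield values become 24, 16, 20, 26, 22; E[Yield|do(Growth=6)] = 21.6.

21.6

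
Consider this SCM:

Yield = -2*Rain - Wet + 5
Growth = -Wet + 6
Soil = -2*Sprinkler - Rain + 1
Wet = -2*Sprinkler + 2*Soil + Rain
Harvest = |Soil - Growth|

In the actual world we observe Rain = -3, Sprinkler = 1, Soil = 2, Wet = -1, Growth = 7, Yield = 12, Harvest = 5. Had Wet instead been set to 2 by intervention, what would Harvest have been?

The intervention breaks the incoming arrows to Wet: Wet = -2*Sprinkler + 2*Soil + Rain no longer applies, and Wet = 2.
Soil = -2*Sprinkler - Rain + 1  [with Sprinkler=1, Rain=-3]  = 2
Growth = -Wet + 6  [with Wet=2]  = 4
Harvest = |Soil - Growth|  [with Soil=2, Growth=4]  = 2

2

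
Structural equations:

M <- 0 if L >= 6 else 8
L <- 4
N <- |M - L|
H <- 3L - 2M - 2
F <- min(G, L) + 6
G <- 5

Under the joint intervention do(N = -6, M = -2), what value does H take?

14

Setting N = -6, M = -2 by intervention discards those variables' equations.
H = 3L - 2M - 2  [with L=4, M=-2]  = 14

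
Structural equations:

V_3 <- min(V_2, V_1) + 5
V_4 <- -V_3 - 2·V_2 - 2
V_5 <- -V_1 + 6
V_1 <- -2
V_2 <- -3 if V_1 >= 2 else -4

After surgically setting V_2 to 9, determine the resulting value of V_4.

Under do(V_2=9), the mechanism V_2 <- -3 if V_1 >= 2 else -4 is discarded; V_2 is fixed at 9.
V_3 = min(V_2, V_1) + 5  [with V_2=9, V_1=-2]  = 3
V_4 = -V_3 - 2·V_2 - 2  [with V_3=3, V_2=9]  = -23

-23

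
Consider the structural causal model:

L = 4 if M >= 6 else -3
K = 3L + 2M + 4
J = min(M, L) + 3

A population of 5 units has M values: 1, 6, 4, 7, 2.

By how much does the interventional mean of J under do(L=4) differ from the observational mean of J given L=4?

Under do(L=4), L's equation is replaced by L=4 for every unit. Per-unit J: 4, 7, 7, 7, 5. Mean = 6.
E[J|L=4] averages over only the 2 units with L=4 (M = 6, 7): J = 7, 7, mean 7.
Difference = 6 − 7 = -1.

-1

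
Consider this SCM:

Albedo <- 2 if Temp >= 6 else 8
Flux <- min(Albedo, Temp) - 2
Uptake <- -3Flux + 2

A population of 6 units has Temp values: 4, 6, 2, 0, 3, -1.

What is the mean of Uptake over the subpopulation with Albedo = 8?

3.2

Conditioning on Albedo=8 selects the 5 unit(s) with Temp ∈ {4, 2, 0, 3, -1}. Their Uptake values: -4, 2, 8, -1, 11. Mean = 3.2.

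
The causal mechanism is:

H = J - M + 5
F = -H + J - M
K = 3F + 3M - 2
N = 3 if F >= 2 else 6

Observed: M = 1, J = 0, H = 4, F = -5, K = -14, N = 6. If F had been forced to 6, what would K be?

19

Intervening sets F = 6 and removes its equation (F = -H + J - M).
K = 3F + 3M - 2  [with F=6, M=1]  = 19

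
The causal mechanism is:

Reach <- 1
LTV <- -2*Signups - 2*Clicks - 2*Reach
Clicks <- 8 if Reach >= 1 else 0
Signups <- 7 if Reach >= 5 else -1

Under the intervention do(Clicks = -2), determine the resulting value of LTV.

Under do(Clicks=-2), the mechanism Clicks <- 8 if Reach >= 1 else 0 is discarded; Clicks is fixed at -2.
Signups = 7 if Reach >= 5 else -1  [with Reach=1]  = -1
LTV = -2*Signups - 2*Clicks - 2*Reach  [with Signups=-1, Clicks=-2, Reach=1]  = 4

4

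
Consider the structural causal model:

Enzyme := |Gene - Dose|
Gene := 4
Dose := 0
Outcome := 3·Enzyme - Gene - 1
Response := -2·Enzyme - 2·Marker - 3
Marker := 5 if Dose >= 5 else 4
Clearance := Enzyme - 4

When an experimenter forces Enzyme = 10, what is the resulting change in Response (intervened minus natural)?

do(Enzyme=10) replaces the equation Enzyme := |Gene - Dose| with the constant Enzyme = 10.
Marker = 5 if Dose >= 5 else 4  [with Dose=0]  = 4
Response = -2·Enzyme - 2·Marker - 3  [with Enzyme=10, Marker=4]  = -31
Without intervention: Enzyme = |Gene - Dose|  [with Gene=4, Dose=0]  = 4; Marker = 5 if Dose >= 5 else 4  [with Dose=0]  = 4; Response = -2·Enzyme - 2·Marker - 3  [with Enzyme=4, Marker=4]  = -19.
Change = -31 − (-19) = -12.

-12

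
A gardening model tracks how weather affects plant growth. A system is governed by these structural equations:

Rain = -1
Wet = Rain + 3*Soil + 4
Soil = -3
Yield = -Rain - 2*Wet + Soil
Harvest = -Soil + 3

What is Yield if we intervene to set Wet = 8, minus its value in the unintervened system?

The intervention breaks the incoming arrows to Wet: Wet = Rain + 3*Soil + 4 no longer applies, and Wet = 8.
Yield = -Rain - 2*Wet + Soil  [with Rain=-1, Wet=8, Soil=-3]  = -18
Without intervention: Wet = Rain + 3*Soil + 4  [with Rain=-1, Soil=-3]  = -6; Yield = -Rain - 2*Wet + Soil  [with Rain=-1, Wet=-6, Soil=-3]  = 10.
Change = -18 − 10 = -28.

-28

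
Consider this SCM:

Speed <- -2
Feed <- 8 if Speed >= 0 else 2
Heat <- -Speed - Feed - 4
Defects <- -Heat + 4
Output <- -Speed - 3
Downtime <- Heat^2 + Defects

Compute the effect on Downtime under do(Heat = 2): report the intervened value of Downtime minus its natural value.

-18

The intervention breaks the incoming arrows to Heat: Heat <- -Speed - Feed - 4 no longer applies, and Heat = 2.
Defects = -Heat + 4  [with Heat=2]  = 2
Downtime = Heat^2 + Defects  [with Heat=2, Defects=2]  = 6
Without intervention: Feed = 8 if Speed >= 0 else 2  [with Speed=-2]  = 2; Heat = -Speed - Feed - 4  [with Speed=-2, Feed=2]  = -4; Defects = -Heat + 4  [with Heat=-4]  = 8; Downtime = Heat^2 + Defects  [with Heat=-4, Defects=8]  = 24.
Change = 6 − 24 = -18.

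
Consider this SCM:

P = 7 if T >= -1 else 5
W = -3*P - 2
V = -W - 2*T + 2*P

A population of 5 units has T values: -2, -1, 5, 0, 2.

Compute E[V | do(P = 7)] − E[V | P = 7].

The intervention sets P=7 in all 5 units regardless of T. Recomputing V per unit gives 41, 39, 27, 37, 33; average 35.4.
E[V|P=7] averages over only the 4 units with P=7 (T = -1, 5, 0, 2): V = 39, 27, 37, 33, mean 34.
Difference = 35.4 − 34 = 1.4.

1.4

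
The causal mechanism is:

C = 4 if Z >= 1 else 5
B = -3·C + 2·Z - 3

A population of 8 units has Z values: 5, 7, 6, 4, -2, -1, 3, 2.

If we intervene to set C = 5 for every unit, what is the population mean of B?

-12

Every unit gets C=5 under the intervention. B values become -8, -4, -6, -10, -22, -20, -12, -14; E[B|do(C=5)] = -12.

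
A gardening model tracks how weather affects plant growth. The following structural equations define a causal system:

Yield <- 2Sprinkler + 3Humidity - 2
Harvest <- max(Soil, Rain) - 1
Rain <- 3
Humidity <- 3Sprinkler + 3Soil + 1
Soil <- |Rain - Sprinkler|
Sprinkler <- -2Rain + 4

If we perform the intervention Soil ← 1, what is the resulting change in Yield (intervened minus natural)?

do(Soil=1) replaces the equation Soil <- |Rain - Sprinkler| with the constant Soil = 1.
Sprinkler = -2Rain + 4  [with Rain=3]  = -2
Humidity = 3Sprinkler + 3Soil + 1  [with Sprinkler=-2, Soil=1]  = -2
Yield = 2Sprinkler + 3Humidity - 2  [with Sprinkler=-2, Humidity=-2]  = -12
Without intervention: Sprinkler = -2Rain + 4  [with Rain=3]  = -2; Soil = |Rain - Sprinkler|  [with Rain=3, Sprinkler=-2]  = 5; Humidity = 3Sprinkler + 3Soil + 1  [with Sprinkler=-2, Soil=5]  = 10; Yield = 2Sprinkler + 3Humidity - 2  [with Sprinkler=-2, Humidity=10]  = 24.
Change = -12 − 24 = -36.

-36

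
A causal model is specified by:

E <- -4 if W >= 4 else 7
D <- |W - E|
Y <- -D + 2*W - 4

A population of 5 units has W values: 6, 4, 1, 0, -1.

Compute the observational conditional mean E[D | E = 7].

7

E[D|E=7] averages over only the 3 units with E=7 (W = 1, 0, -1): D = 6, 7, 8, mean 7.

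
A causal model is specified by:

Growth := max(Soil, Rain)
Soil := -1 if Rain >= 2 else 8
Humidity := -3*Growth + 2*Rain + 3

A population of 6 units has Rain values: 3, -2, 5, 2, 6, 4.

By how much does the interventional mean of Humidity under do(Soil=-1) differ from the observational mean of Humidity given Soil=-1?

Under do(Soil=-1), Soil's equation is replaced by Soil=-1 for every unit. Per-unit Humidity: 0, 2, -2, 1, -3, -1. Mean = -0.5.
Conditioning on Soil=-1 selects the 5 unit(s) with Rain ∈ {3, 5, 2, 6, 4}. Their Humidity values: 0, -2, 1, -3, -1. Mean = -1.
Difference = -0.5 − (-1) = 0.5.

0.5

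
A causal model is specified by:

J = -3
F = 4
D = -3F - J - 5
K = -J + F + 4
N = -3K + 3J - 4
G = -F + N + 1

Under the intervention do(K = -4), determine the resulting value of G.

Under do(K=-4), the mechanism K = -J + F + 4 is discarded; K is fixed at -4.
N = -3K + 3J - 4  [with K=-4, J=-3]  = -1
G = -F + N + 1  [with F=4, N=-1]  = -4

-4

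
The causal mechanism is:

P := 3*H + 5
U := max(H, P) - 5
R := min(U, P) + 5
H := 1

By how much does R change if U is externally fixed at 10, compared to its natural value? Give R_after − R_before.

5

The intervention breaks the incoming arrows to U: U := max(H, P) - 5 no longer applies, and U = 10.
P = 3*H + 5  [with H=1]  = 8
R = min(U, P) + 5  [with U=10, P=8]  = 13
Without intervention: P = 3*H + 5  [with H=1]  = 8; U = max(H, P) - 5  [with H=1, P=8]  = 3; R = min(U, P) + 5  [with U=3, P=8]  = 8.
Change = 13 − 8 = 5.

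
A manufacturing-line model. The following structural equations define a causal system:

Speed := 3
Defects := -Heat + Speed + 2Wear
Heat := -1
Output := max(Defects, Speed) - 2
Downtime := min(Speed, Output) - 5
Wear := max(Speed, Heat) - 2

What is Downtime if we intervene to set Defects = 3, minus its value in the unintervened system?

-2

Under do(Defects=3), the mechanism Defects := -Heat + Speed + 2Wear is discarded; Defects is fixed at 3.
Output = max(Defects, Speed) - 2  [with Defects=3, Speed=3]  = 1
Downtime = min(Speed, Output) - 5  [with Speed=3, Output=1]  = -4
Without intervention: Wear = max(Speed, Heat) - 2  [with Speed=3, Heat=-1]  = 1; Defects = -Heat + Speed + 2Wear  [with Heat=-1, Speed=3, Wear=1]  = 6; Output = max(Defects, Speed) - 2  [with Defects=6, Speed=3]  = 4; Downtime = min(Speed, Output) - 5  [with Speed=3, Output=4]  = -2.
Change = -4 − (-2) = -2.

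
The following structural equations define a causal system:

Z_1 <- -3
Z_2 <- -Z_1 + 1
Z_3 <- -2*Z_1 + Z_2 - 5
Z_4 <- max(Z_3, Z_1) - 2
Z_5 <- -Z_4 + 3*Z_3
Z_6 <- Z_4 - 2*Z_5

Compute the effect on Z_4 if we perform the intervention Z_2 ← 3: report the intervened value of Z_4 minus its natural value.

-1

Under do(Z_2=3), the mechanism Z_2 <- -Z_1 + 1 is discarded; Z_2 is fixed at 3.
Z_3 = -2*Z_1 + Z_2 - 5  [with Z_1=-3, Z_2=3]  = 4
Z_4 = max(Z_3, Z_1) - 2  [with Z_3=4, Z_1=-3]  = 2
Without intervention: Z_2 = -Z_1 + 1  [with Z_1=-3]  = 4; Z_3 = -2*Z_1 + Z_2 - 5  [with Z_1=-3, Z_2=4]  = 5; Z_4 = max(Z_3, Z_1) - 2  [with Z_3=5, Z_1=-3]  = 3.
Change = 2 − 3 = -1.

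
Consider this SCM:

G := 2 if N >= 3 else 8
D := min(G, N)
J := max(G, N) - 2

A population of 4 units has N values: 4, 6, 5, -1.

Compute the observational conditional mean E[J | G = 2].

3

Observing G=2 restricts to units where G's equation naturally yields 2: N ∈ {4, 6, 5}. In that subpopulation J = 2, 4, 3, mean 3.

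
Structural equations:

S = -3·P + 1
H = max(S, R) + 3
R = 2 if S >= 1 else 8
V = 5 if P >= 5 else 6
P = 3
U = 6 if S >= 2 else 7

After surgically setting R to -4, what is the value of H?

-1

Under do(R=-4), the mechanism R = 2 if S >= 1 else 8 is discarded; R is fixed at -4.
S = -3·P + 1  [with P=3]  = -8
H = max(S, R) + 3  [with S=-8, R=-4]  = -1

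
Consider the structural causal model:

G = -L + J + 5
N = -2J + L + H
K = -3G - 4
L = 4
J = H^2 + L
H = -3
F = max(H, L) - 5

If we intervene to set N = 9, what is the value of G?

Intervening sets N = 9 and removes its equation (N = -2J + L + H).
No directed path runs from N to G, so G keeps its natural value.
J = H^2 + L  [with H=-3, L=4]  = 13
G = -L + J + 5  [with L=4, J=13]  = 14

14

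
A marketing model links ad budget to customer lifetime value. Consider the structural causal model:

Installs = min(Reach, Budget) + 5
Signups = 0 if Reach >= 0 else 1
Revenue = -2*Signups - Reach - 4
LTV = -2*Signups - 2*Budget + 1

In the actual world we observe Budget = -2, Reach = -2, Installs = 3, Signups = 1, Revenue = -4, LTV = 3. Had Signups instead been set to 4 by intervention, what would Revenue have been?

Intervening sets Signups = 4 and removes its equation (Signups = 0 if Reach >= 0 else 1).
Revenue = -2*Signups - Reach - 4  [with Signups=4, Reach=-2]  = -10

-10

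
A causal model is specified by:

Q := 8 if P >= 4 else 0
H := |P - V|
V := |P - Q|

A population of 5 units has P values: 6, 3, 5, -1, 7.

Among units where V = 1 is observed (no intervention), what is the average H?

4

Observing V=1 restricts to units where V's equation naturally yields 1: P ∈ {-1, 7}. In that subpopulation H = 2, 6, mean 4.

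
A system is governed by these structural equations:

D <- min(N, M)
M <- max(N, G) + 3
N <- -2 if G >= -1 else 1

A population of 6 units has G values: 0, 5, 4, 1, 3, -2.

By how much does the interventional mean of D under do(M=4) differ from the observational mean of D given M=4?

do(M=4) breaks M's dependence on G. With M=4 fixed, D across the units is -2, -2, -2, -2, -2, 1, mean -1.5.
Conditioning on M=4 selects the 2 unit(s) with G ∈ {1, -2}. Their D values: -2, 1. Mean = -0.5.
Difference = -1.5 − (-0.5) = -1.

-1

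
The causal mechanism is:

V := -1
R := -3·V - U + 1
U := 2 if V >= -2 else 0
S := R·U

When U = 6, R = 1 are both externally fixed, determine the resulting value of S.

6

Setting U = 6, R = 1 by intervention discards those variables' equations.
S = R·U  [with R=1, U=6]  = 6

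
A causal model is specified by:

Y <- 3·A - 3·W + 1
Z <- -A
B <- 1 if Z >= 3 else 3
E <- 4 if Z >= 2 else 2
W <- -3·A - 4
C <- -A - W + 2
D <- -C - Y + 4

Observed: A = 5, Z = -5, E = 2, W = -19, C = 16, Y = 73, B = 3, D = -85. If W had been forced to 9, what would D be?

27

do(W=9) replaces the equation W <- -3·A - 4 with the constant W = 9.
C = -A - W + 2  [with A=5, W=9]  = -12
Y = 3·A - 3·W + 1  [with A=5, W=9]  = -11
D = -C - Y + 4  [with C=-12, Y=-11]  = 27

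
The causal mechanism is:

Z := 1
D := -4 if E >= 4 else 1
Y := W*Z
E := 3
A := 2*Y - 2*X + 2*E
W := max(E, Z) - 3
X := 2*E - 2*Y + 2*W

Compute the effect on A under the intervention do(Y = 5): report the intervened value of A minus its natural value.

The intervention breaks the incoming arrows to Y: Y := W*Z no longer applies, and Y = 5.
W = max(E, Z) - 3  [with E=3, Z=1]  = 0
X = 2*E - 2*Y + 2*W  [with E=3, Y=5, W=0]  = -4
A = 2*Y - 2*X + 2*E  [with Y=5, X=-4, E=3]  = 24
Without intervention: W = max(E, Z) - 3  [with E=3, Z=1]  = 0; Y = W*Z  [with W=0, Z=1]  = 0; X = 2*E - 2*Y + 2*W  [with E=3, Y=0, W=0]  = 6; A = 2*Y - 2*X + 2*E  [with Y=0, X=6, E=3]  = -6.
Change = 24 − (-6) = 30.

30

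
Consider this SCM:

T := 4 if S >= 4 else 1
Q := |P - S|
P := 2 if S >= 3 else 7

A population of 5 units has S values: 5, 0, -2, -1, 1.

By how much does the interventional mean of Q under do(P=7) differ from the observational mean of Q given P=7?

-1.1

Under do(P=7), P's equation is replaced by P=7 for every unit. Per-unit Q: 2, 7, 9, 8, 6. Mean = 6.4.
Conditioning on P=7 selects the 4 unit(s) with S ∈ {0, -2, -1, 1}. Their Q values: 7, 9, 8, 6. Mean = 7.5.
Difference = 6.4 − 7.5 = -1.1.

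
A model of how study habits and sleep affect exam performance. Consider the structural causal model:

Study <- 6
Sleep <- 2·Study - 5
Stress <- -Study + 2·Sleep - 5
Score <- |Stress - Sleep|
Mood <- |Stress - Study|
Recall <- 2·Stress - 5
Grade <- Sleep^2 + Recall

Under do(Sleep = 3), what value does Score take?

Under do(Sleep=3), the mechanism Sleep <- 2·Study - 5 is discarded; Sleep is fixed at 3.
Stress = -Study + 2·Sleep - 5  [with Study=6, Sleep=3]  = -5
Score = |Stress - Sleep|  [with Stress=-5, Sleep=3]  = 8

8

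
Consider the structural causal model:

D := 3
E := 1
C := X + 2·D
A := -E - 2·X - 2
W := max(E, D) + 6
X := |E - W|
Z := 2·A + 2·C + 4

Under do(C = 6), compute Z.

Intervening sets C = 6 and removes its equation (C := X + 2·D).
W = max(E, D) + 6  [with E=1, D=3]  = 9
X = |E - W|  [with E=1, W=9]  = 8
A = -E - 2·X - 2  [with E=1, X=8]  = -19
Z = 2·A + 2·C + 4  [with A=-19, C=6]  = -22

-22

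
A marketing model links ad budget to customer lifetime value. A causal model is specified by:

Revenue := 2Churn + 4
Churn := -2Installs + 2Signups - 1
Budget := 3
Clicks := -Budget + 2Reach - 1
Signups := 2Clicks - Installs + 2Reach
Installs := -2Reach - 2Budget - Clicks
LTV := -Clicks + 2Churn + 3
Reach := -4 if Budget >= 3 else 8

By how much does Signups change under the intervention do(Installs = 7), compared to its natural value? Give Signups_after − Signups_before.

Intervening sets Installs = 7 and removes its equation (Installs := -2Reach - 2Budget - Clicks).
Reach = -4 if Budget >= 3 else 8  [with Budget=3]  = -4
Clicks = -Budget + 2Reach - 1  [with Budget=3, Reach=-4]  = -12
Signups = 2Clicks - Installs + 2Reach  [with Clicks=-12, Installs=7, Reach=-4]  = -39
Without intervention: Reach = -4 if Budget >= 3 else 8  [with Budget=3]  = -4; Clicks = -Budget + 2Reach - 1  [with Budget=3, Reach=-4]  = -12; Installs = -2Reach - 2Budget - Clicks  [with Reach=-4, Budget=3, Clicks=-12]  = 14; Signups = 2Clicks - Installs + 2Reach  [with Clicks=-12, Installs=14, Reach=-4]  = -46.
Change = -39 − (-46) = 7.

7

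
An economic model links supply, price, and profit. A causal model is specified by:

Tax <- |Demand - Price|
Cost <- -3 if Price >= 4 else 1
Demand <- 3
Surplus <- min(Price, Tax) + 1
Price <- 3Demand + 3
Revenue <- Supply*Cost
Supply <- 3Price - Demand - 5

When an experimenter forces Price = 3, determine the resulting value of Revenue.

do(Price=3) replaces the equation Price <- 3Demand + 3 with the constant Price = 3.
Supply = 3Price - Demand - 5  [with Price=3, Demand=3]  = 1
Cost = -3 if Price >= 4 else 1  [with Price=3]  = 1
Revenue = Supply*Cost  [with Supply=1, Cost=1]  = 1

1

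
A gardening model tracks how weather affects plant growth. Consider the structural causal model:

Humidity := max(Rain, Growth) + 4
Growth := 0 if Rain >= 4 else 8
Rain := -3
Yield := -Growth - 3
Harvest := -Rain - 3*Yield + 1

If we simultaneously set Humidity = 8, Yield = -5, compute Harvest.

Setting Humidity = 8, Yield = -5 by intervention discards those variables' equations.
Harvest = -Rain - 3*Yield + 1  [with Rain=-3, Yield=-5]  = 19

19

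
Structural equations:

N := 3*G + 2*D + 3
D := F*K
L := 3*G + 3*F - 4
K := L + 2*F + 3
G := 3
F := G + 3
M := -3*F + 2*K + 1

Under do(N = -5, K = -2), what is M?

Under do(N = -5, K = -2), each intervened variable's structural equation is replaced by its fixed value.
F = G + 3  [with G=3]  = 6
M = -3*F + 2*K + 1  [with F=6, K=-2]  = -21

-21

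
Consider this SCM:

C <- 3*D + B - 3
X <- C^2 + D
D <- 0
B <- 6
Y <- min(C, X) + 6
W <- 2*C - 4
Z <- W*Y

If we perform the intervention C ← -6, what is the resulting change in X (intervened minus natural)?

do(C=-6) replaces the equation C <- 3*D + B - 3 with the constant C = -6.
X = C^2 + D  [with C=-6, D=0]  = 36
Without intervention: C = 3*D + B - 3  [with D=0, B=6]  = 3; X = C^2 + D  [with C=3, D=0]  = 9.
Change = 36 − 9 = 27.

27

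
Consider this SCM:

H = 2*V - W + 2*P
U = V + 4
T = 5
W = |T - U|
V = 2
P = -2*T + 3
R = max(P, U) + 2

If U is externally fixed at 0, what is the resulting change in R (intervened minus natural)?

-6

The intervention breaks the incoming arrows to U: U = V + 4 no longer applies, and U = 0.
P = -2*T + 3  [with T=5]  = -7
R = max(P, U) + 2  [with P=-7, U=0]  = 2
Without intervention: P = -2*T + 3  [with T=5]  = -7; U = V + 4  [with V=2]  = 6; R = max(P, U) + 2  [with P=-7, U=6]  = 8.
Change = 2 − 8 = -6.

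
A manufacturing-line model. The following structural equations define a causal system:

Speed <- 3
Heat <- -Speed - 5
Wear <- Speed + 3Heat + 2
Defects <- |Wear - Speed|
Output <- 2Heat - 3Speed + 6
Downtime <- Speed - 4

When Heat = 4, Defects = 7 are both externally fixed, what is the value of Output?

5

Setting Heat = 4, Defects = 7 by intervention discards those variables' equations.
Output = 2Heat - 3Speed + 6  [with Heat=4, Speed=3]  = 5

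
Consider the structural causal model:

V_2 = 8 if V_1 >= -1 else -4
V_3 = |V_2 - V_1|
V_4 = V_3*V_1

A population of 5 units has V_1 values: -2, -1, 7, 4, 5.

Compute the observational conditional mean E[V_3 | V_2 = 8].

Conditioning on V_2=8 selects the 4 unit(s) with V_1 ∈ {-1, 7, 4, 5}. Their V_3 values: 9, 1, 4, 3. Mean = 4.25.

4.25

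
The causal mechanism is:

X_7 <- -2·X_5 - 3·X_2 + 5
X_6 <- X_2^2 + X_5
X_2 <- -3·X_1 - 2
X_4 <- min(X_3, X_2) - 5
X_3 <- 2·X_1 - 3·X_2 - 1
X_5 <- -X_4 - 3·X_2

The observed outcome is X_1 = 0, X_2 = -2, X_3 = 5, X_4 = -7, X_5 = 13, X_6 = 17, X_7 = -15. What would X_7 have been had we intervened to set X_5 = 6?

Under do(X_5=6), the mechanism X_5 <- -X_4 - 3·X_2 is discarded; X_5 is fixed at 6.
X_2 = -3·X_1 - 2  [with X_1=0]  = -2
X_7 = -2·X_5 - 3·X_2 + 5  [with X_5=6, X_2=-2]  = -1

-1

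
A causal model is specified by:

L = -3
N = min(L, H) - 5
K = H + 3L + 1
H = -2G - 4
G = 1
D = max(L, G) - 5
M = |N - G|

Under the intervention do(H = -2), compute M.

The intervention breaks the incoming arrows to H: H = -2G - 4 no longer applies, and H = -2.
N = min(L, H) - 5  [with L=-3, H=-2]  = -8
M = |N - G|  [with N=-8, G=1]  = 9

9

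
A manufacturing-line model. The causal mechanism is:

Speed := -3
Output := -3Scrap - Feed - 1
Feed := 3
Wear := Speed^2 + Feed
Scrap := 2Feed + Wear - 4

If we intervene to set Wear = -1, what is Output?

do(Wear=-1) replaces the equation Wear := Speed^2 + Feed with the constant Wear = -1.
Scrap = 2Feed + Wear - 4  [with Feed=3, Wear=-1]  = 1
Output = -3Scrap - Feed - 1  [with Scrap=1, Feed=3]  = -7

-7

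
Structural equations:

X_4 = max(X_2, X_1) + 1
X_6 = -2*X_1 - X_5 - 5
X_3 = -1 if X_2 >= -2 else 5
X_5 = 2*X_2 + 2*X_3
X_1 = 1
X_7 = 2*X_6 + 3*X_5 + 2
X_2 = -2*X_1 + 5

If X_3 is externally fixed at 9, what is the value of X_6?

-31

The intervention breaks the incoming arrows to X_3: X_3 = -1 if X_2 >= -2 else 5 no longer applies, and X_3 = 9.
X_2 = -2*X_1 + 5  [with X_1=1]  = 3
X_5 = 2*X_2 + 2*X_3  [with X_2=3, X_3=9]  = 24
X_6 = -2*X_1 - X_5 - 5  [with X_1=1, X_5=24]  = -31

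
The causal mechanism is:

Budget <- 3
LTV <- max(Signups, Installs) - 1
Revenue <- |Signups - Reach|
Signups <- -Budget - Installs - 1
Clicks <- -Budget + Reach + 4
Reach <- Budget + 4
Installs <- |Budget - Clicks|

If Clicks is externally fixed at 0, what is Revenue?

The intervention breaks the incoming arrows to Clicks: Clicks <- -Budget + Reach + 4 no longer applies, and Clicks = 0.
Reach = Budget + 4  [with Budget=3]  = 7
Installs = |Budget - Clicks|  [with Budget=3, Clicks=0]  = 3
Signups = -Budget - Installs - 1  [with Budget=3, Installs=3]  = -7
Revenue = |Signups - Reach|  [with Signups=-7, Reach=7]  = 14

14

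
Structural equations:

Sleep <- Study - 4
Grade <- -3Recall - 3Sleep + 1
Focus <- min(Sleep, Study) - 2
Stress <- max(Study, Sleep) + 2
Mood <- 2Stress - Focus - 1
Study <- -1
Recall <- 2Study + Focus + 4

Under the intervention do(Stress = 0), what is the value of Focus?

-7

The intervention breaks the incoming arrows to Stress: Stress <- max(Study, Sleep) + 2 no longer applies, and Stress = 0.
Focus is not downstream of the intervention, so its value is determined by the original equations.
Sleep = Study - 4  [with Study=-1]  = -5
Focus = min(Sleep, Study) - 2  [with Sleep=-5, Study=-1]  = -7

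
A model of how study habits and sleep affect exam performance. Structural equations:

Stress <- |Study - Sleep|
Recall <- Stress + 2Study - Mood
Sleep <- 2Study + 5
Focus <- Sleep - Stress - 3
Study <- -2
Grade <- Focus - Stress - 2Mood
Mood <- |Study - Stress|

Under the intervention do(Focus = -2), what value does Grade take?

-15

The intervention breaks the incoming arrows to Focus: Focus <- Sleep - Stress - 3 no longer applies, and Focus = -2.
Sleep = 2Study + 5  [with Study=-2]  = 1
Stress = |Study - Sleep|  [with Study=-2, Sleep=1]  = 3
Mood = |Study - Stress|  [with Study=-2, Stress=3]  = 5
Grade = Focus - Stress - 2Mood  [with Focus=-2, Stress=3, Mood=5]  = -15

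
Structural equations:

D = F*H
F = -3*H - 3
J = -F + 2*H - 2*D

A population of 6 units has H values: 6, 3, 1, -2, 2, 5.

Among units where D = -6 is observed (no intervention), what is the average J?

12.5

Observing D=-6 restricts to units where D's equation naturally yields -6: H ∈ {1, -2}. In that subpopulation J = 20, 5, mean 12.5.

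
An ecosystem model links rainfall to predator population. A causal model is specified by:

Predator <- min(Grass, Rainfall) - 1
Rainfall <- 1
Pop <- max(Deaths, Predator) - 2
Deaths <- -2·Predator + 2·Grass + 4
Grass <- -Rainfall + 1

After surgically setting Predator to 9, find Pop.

7

do(Predator=9) replaces the equation Predator <- min(Grass, Rainfall) - 1 with the constant Predator = 9.
Grass = -Rainfall + 1  [with Rainfall=1]  = 0
Deaths = -2·Predator + 2·Grass + 4  [with Predator=9, Grass=0]  = -14
Pop = max(Deaths, Predator) - 2  [with Deaths=-14, Predator=9]  = 7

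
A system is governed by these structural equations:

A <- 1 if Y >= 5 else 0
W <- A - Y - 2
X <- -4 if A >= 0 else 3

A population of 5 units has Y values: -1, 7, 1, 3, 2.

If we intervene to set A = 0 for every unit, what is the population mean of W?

do(A=0) breaks A's dependence on Y. With A=0 fixed, W across the units is -1, -9, -3, -5, -4, mean -4.4.

-4.4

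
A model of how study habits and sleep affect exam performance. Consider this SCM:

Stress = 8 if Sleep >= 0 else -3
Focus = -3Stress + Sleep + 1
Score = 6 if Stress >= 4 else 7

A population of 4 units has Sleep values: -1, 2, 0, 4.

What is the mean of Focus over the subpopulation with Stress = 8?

Conditioning on Stress=8 selects the 3 unit(s) with Sleep ∈ {2, 0, 4}. Their Focus values: -21, -23, -19. Mean = -21.

-21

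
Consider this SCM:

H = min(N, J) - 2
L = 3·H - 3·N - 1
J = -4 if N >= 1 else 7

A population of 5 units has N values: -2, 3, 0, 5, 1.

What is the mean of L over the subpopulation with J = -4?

-28

Conditioning on J=-4 selects the 3 unit(s) with N ∈ {3, 5, 1}. Their L values: -28, -34, -22. Mean = -28.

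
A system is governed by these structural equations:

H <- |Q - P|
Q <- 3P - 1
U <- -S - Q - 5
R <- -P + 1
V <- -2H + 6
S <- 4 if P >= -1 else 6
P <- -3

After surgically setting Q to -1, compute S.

6

Under do(Q=-1), the mechanism Q <- 3P - 1 is discarded; Q is fixed at -1.
Since S is not a descendant of the intervened variable, it is unaffected.
S = 4 if P >= -1 else 6  [with P=-3]  = 6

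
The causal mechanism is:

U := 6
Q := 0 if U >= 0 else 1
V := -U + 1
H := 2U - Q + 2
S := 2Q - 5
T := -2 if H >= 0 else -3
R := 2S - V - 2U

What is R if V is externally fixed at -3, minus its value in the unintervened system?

-2

The intervention breaks the incoming arrows to V: V := -U + 1 no longer applies, and V = -3.
Q = 0 if U >= 0 else 1  [with U=6]  = 0
S = 2Q - 5  [with Q=0]  = -5
R = 2S - V - 2U  [with S=-5, V=-3, U=6]  = -19
Without intervention: Q = 0 if U >= 0 else 1  [with U=6]  = 0; V = -U + 1  [with U=6]  = -5; S = 2Q - 5  [with Q=0]  = -5; R = 2S - V - 2U  [with S=-5, V=-5, U=6]  = -17.
Change = -19 − (-17) = -2.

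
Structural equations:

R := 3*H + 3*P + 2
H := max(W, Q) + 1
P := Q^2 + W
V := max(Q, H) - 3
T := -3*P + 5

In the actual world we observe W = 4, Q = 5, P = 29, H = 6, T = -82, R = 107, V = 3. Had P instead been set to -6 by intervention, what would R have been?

2

The intervention breaks the incoming arrows to P: P := Q^2 + W no longer applies, and P = -6.
H = max(W, Q) + 1  [with W=4, Q=5]  = 6
R = 3*H + 3*P + 2  [with H=6, P=-6]  = 2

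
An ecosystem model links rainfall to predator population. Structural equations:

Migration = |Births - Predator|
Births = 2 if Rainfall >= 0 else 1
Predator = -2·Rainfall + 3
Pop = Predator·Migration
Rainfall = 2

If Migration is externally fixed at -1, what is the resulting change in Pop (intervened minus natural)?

4

Intervening sets Migration = -1 and removes its equation (Migration = |Births - Predator|).
Predator = -2·Rainfall + 3  [with Rainfall=2]  = -1
Pop = Predator·Migration  [with Predator=-1, Migration=-1]  = 1
Without intervention: Predator = -2·Rainfall + 3  [with Rainfall=2]  = -1; Births = 2 if Rainfall >= 0 else 1  [with Rainfall=2]  = 2; Migration = |Births - Predator|  [with Births=2, Predator=-1]  = 3; Pop = Predator·Migration  [with Predator=-1, Migration=3]  = -3.
Change = 1 − (-3) = 4.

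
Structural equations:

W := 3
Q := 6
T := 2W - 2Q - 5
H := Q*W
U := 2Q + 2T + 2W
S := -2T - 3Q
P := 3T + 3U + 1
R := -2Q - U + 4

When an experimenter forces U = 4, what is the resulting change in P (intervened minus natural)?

24

Under do(U=4), the mechanism U := 2Q + 2T + 2W is discarded; U is fixed at 4.
T = 2W - 2Q - 5  [with W=3, Q=6]  = -11
P = 3T + 3U + 1  [with T=-11, U=4]  = -20
Without intervention: T = 2W - 2Q - 5  [with W=3, Q=6]  = -11; U = 2Q + 2T + 2W  [with Q=6, T=-11, W=3]  = -4; P = 3T + 3U + 1  [with T=-11, U=-4]  = -44.
Change = -20 − (-44) = 24.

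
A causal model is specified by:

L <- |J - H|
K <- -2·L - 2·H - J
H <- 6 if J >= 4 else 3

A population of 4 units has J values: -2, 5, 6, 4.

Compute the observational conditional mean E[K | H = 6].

-19

E[K|H=6] averages over only the 3 units with H=6 (J = 5, 6, 4): K = -19, -18, -20, mean -19.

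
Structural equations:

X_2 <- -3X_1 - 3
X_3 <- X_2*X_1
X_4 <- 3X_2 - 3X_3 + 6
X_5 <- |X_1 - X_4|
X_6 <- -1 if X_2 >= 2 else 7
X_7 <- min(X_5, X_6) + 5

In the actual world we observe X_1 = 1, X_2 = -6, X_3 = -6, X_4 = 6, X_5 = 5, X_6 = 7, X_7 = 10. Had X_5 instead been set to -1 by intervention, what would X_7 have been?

Under do(X_5=-1), the mechanism X_5 <- |X_1 - X_4| is discarded; X_5 is fixed at -1.
X_2 = -3X_1 - 3  [with X_1=1]  = -6
X_6 = -1 if X_2 >= 2 else 7  [with X_2=-6]  = 7
X_7 = min(X_5, X_6) + 5  [with X_5=-1, X_6=7]  = 4

4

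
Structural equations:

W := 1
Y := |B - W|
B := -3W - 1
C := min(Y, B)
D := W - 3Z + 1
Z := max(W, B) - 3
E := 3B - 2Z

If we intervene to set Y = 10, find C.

-4

The intervention breaks the incoming arrows to Y: Y := |B - W| no longer applies, and Y = 10.
B = -3W - 1  [with W=1]  = -4
C = min(Y, B)  [with Y=10, B=-4]  = -4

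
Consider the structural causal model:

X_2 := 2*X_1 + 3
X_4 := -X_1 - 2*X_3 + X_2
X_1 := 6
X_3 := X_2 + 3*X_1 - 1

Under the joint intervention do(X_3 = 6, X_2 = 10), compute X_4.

-8

The joint intervention fixes X_3 = 6, X_2 = 10, removing each variable's own equation.
X_4 = -X_1 - 2*X_3 + X_2  [with X_1=6, X_3=6, X_2=10]  = -8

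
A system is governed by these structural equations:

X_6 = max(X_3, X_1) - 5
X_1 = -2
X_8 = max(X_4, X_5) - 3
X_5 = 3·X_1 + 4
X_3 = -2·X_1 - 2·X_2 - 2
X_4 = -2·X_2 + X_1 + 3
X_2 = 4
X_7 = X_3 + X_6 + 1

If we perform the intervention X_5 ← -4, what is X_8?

-7

do(X_5=-4) replaces the equation X_5 = 3·X_1 + 4 with the constant X_5 = -4.
X_4 = -2·X_2 + X_1 + 3  [with X_2=4, X_1=-2]  = -7
X_8 = max(X_4, X_5) - 3  [with X_4=-7, X_5=-4]  = -7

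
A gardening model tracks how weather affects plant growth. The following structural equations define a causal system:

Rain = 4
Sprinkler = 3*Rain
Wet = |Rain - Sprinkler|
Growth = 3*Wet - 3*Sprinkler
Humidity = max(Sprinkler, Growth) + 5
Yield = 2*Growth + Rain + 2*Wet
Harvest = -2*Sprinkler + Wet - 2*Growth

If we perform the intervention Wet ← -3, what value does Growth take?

-45

The intervention breaks the incoming arrows to Wet: Wet = |Rain - Sprinkler| no longer applies, and Wet = -3.
Sprinkler = 3*Rain  [with Rain=4]  = 12
Growth = 3*Wet - 3*Sprinkler  [with Wet=-3, Sprinkler=12]  = -45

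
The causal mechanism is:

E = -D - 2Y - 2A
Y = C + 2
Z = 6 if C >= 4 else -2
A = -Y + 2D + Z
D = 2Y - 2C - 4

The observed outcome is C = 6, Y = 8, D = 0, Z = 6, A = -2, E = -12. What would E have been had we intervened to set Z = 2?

Under do(Z=2), the mechanism Z = 6 if C >= 4 else -2 is discarded; Z is fixed at 2.
Y = C + 2  [with C=6]  = 8
D = 2Y - 2C - 4  [with Y=8, C=6]  = 0
A = -Y + 2D + Z  [with Y=8, D=0, Z=2]  = -6
E = -D - 2Y - 2A  [with D=0, Y=8, A=-6]  = -4

-4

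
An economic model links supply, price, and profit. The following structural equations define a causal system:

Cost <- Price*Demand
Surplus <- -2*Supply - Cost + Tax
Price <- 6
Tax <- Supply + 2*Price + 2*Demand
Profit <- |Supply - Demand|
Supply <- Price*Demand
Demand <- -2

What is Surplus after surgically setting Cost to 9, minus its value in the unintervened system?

The intervention breaks the incoming arrows to Cost: Cost <- Price*Demand no longer applies, and Cost = 9.
Supply = Price*Demand  [with Price=6, Demand=-2]  = -12
Tax = Supply + 2*Price + 2*Demand  [with Supply=-12, Price=6, Demand=-2]  = -4
Surplus = -2*Supply - Cost + Tax  [with Supply=-12, Cost=9, Tax=-4]  = 11
Without intervention: Supply = Price*Demand  [with Price=6, Demand=-2]  = -12; Cost = Price*Demand  [with Price=6, Demand=-2]  = -12; Tax = Supply + 2*Price + 2*Demand  [with Supply=-12, Price=6, Demand=-2]  = -4; Surplus = -2*Supply - Cost + Tax  [with Supply=-12, Cost=-12, Tax=-4]  = 32.
Change = 11 − 32 = -21.

-21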